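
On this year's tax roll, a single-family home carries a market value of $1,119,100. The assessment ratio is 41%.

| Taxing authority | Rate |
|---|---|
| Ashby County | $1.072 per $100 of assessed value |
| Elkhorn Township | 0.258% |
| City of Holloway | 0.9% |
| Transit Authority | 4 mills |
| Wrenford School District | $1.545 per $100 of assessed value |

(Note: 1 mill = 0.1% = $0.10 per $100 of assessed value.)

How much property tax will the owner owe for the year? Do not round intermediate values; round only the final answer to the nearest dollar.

Assessed value = $1,119,100 × 0.41 = $458,831
Ashby County: $458,831 × 0.01072 = $4,918.66832
Elkhorn Township: $458,831 × 0.00258 = $1,183.78398
City of Holloway: $458,831 × 0.009 = $4,129.479
Transit Authority: $458,831 × 0.004 = $1,835.324
Wrenford School District: $458,831 × 0.01545 = $7,088.93895
Total = $19,156.19425

$19,156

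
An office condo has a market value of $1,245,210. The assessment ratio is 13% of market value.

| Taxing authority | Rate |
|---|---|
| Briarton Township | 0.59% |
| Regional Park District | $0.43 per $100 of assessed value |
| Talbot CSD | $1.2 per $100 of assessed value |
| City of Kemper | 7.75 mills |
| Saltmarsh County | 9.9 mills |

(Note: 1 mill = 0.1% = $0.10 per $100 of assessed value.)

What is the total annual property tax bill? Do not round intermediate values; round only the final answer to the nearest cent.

Assessed value = $1,245,210 × 0.13 = $161,877.3
Briarton Township: $161,877.3 × 0.0059 = $955.07607
Regional Park District: $161,877.3 × 0.0043 = $696.07239
Talbot CSD: $161,877.3 × 0.012 = $1,942.5276
City of Kemper: $161,877.3 × 0.00775 = $1,254.549075
Saltmarsh County: $161,877.3 × 0.0099 = $1,602.58527
Total = $6,450.810405

$6,450.81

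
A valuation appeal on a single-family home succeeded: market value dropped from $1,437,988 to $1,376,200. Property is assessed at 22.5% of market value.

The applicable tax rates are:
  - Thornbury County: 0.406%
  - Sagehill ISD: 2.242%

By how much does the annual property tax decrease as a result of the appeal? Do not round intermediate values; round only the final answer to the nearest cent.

$368.13

Old assessed value = $1,437,988 × 0.225 = $323,547.3
New assessed value = $1,376,200 × 0.225 = $309,645
Combined rate = 0.00406 + 0.02242 = 0.02648
Old tax = $323,547.3 × 0.02648 = $8,567.532504
New tax = $309,645 × 0.02648 = $8,199.3996
Reduction = $8,567.532504 − $8,199.3996 = $368.132904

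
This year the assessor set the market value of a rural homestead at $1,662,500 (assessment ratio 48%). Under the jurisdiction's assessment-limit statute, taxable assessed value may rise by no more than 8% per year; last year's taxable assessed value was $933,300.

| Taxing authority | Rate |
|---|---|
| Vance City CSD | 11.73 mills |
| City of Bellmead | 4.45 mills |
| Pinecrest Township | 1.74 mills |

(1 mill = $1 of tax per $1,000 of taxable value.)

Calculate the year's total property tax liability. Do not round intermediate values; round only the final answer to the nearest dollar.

$14,300

Uncapped assessed value = $1,662,500 × 0.48 = $798,000
Cap limit = $933,300 × 1.08 = $1,007,964
Taxable assessed value = min($798,000, $1,007,964) = $798,000 (cap does not bind)
Vance City CSD: $798,000 × 0.01173 = $9,360.54
City of Bellmead: $798,000 × 0.00445 = $3,551.1
Pinecrest Township: $798,000 × 0.00174 = $1,388.52
Total = $14,300.16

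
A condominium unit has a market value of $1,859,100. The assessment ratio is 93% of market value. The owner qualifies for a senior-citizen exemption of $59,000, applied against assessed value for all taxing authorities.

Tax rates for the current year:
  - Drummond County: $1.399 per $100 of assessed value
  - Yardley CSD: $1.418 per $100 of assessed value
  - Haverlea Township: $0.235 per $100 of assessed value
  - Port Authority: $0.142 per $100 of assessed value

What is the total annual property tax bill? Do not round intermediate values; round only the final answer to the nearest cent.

Assessed value = $1,859,100 × 0.93 = $1,728,963
Taxable value = $1,728,963 − $59,000 = $1,669,963
Drummond County: $1,669,963 × 0.01399 = $23,362.78237
Yardley CSD: $1,669,963 × 0.01418 = $23,680.07534
Haverlea Township: $1,669,963 × 0.00235 = $3,924.41305
Port Authority: $1,669,963 × 0.00142 = $2,371.34746
Total = $23,362.78237 + $23,680.07534 + $3,924.41305 + $2,371.34746 = $53,338.61822

$53,338.62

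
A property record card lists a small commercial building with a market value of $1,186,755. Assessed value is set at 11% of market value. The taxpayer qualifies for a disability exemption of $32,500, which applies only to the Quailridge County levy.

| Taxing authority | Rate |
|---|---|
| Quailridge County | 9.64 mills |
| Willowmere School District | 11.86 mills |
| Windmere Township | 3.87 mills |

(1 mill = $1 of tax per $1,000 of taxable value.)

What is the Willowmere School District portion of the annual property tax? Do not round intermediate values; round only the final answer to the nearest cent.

Assessed value = $1,186,755 × 0.11 = $130,543.05
Willowmere School District taxable value = $130,543.05 (exemption does not apply)
Willowmere School District levy = $130,543.05 × 0.01186 = $1,548.240573

$1,548.24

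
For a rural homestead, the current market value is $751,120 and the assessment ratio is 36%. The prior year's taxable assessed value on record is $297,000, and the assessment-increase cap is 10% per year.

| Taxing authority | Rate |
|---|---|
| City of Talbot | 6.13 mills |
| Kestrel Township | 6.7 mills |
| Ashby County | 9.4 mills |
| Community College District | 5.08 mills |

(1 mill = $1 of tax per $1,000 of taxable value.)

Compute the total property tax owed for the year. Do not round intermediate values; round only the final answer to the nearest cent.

Uncapped assessed value = $751,120 × 0.36 = $270,403.2
Cap limit = $297,000 × 1.1 = $326,700
Taxable assessed value = min($270,403.2, $326,700) = $270,403.2 (cap does not bind)
City of Talbot: $270,403.2 × 0.00613 = $1,657.571616
Kestrel Township: $270,403.2 × 0.0067 = $1,811.70144
Ashby County: $270,403.2 × 0.0094 = $2,541.79008
Community College District: $270,403.2 × 0.00508 = $1,373.648256
Total = $7,384.711392

$7,384.71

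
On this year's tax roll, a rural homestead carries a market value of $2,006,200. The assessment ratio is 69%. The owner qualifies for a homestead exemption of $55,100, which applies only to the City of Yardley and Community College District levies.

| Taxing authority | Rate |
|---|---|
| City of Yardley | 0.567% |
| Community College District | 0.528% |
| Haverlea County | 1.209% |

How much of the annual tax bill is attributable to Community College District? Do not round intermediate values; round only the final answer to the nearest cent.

Assessed value = $2,006,200 × 0.69 = $1,384,278
Community College District taxable value = $1,384,278 − $55,100 = $1,329,178
Community College District levy = $1,329,178 × 0.00528 = $7,018.05984

$7,018.06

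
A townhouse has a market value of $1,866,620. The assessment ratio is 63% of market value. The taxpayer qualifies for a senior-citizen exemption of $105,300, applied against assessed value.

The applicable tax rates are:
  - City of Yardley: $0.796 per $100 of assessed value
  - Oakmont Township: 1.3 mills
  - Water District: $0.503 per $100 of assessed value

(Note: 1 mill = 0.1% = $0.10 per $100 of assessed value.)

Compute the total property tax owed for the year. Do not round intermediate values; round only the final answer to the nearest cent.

Assessed value = $1,866,620 × 0.63 = $1,175,970.6
Taxable value = $1,175,970.6 − $105,300 = $1,070,670.6
City of Yardley: $1,070,670.6 × 0.00796 = $8,522.537976
Oakmont Township: $1,070,670.6 × 0.0013 = $1,391.87178
Water District: $1,070,670.6 × 0.00503 = $5,385.473118
Total = $15,299.882874

$15,299.88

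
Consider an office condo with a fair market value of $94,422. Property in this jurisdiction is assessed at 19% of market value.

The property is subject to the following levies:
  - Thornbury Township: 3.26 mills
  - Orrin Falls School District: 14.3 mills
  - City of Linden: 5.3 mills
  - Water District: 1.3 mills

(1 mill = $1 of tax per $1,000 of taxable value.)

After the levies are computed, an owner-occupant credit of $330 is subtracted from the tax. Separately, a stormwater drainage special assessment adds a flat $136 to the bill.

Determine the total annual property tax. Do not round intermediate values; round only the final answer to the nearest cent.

$239.43

Assessed value = $94,422 × 0.19 = $17,940.18
Thornbury Township: $17,940.18 × 0.00326 = $58.4849868
Orrin Falls School District: $17,940.18 × 0.0143 = $256.544574
City of Linden: $17,940.18 × 0.0053 = $95.082954
Water District: $17,940.18 × 0.0013 = $23.322234
Levies subtotal = $433.4347488
After credit = $433.4347488 − $330 = $103.4347488
Total = $103.4347488 + $136 = $239.4347488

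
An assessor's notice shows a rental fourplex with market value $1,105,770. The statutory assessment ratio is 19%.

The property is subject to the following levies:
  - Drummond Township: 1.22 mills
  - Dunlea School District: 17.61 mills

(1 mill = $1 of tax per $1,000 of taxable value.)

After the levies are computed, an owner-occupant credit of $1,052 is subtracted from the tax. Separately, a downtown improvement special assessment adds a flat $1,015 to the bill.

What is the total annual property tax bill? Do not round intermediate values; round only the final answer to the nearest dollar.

$3,919

Assessed value = $1,105,770 × 0.19 = $210,096.3
Drummond Township: $210,096.3 × 0.00122 = $256.317486
Dunlea School District: $210,096.3 × 0.01761 = $3,699.795843
Levies subtotal = $3,956.113329
After credit = $3,956.113329 − $1,052 = $2,904.113329
Total = $2,904.113329 + $1,015 = $3,919.113329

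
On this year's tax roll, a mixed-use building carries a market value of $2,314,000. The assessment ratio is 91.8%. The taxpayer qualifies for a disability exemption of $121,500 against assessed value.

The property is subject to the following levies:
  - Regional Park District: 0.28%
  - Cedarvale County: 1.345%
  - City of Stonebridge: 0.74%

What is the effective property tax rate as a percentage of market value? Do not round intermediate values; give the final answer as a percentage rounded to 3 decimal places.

2.047%

Assessed value = $2,314,000 × 0.918 = $2,124,252
Taxable value = $2,124,252 − $121,500 = $2,002,752
Regional Park District: $2,002,752 × 0.0028 = $5,607.7056
Cedarvale County: $2,002,752 × 0.01345 = $26,937.0144
City of Stonebridge: $2,002,752 × 0.0074 = $14,820.3648
Total tax = $47,365.0848
Effective rate = $47,365.0848 ÷ $2,314,000 = 2.047% of market value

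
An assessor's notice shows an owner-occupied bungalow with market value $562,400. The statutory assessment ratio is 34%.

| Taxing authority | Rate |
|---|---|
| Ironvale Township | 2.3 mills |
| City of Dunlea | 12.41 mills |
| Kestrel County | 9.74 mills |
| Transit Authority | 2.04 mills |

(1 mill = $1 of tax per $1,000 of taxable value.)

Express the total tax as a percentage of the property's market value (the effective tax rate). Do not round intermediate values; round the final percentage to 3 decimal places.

Assessed value = $562,400 × 0.34 = $191,216
Ironvale Township: $191,216 × 0.0023 = $439.7968
City of Dunlea: $191,216 × 0.01241 = $2,372.99056
Kestrel County: $191,216 × 0.00974 = $1,862.44384
Transit Authority: $191,216 × 0.00204 = $390.08064
Total tax = $5,065.31184
Effective rate = $5,065.31184 ÷ $562,400 = 0.901% of market value

0.901%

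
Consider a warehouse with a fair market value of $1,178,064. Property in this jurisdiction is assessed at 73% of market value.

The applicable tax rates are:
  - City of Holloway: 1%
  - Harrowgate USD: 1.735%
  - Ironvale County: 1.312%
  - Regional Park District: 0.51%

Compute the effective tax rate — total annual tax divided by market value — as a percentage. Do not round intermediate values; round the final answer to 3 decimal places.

Assessed value = $1,178,064 × 0.73 = $859,986.72
City of Holloway: $859,986.72 × 0.01 = $8,599.8672
Harrowgate USD: $859,986.72 × 0.01735 = $14,920.769592
Ironvale County: $859,986.72 × 0.01312 = $11,283.0257664
Regional Park District: $859,986.72 × 0.0051 = $4,385.932272
Total tax = $39,189.5948304
Effective rate = $39,189.5948304 ÷ $1,178,064 = 3.327% of market value

3.327%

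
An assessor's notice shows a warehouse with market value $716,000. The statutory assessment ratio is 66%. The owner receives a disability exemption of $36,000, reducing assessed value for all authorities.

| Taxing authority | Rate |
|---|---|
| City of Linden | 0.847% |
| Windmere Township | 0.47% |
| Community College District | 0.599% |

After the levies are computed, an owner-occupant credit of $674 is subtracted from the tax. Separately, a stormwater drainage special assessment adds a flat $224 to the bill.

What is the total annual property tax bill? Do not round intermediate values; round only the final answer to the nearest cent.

Assessed value = $716,000 × 0.66 = $472,560
Taxable value = $472,560 − $36,000 = $436,560
City of Linden: $436,560 × 0.00847 = $3,697.6632
Windmere Township: $436,560 × 0.0047 = $2,051.832
Community College District: $436,560 × 0.00599 = $2,614.9944
Levies subtotal = $8,364.4896
After credit = $8,364.4896 − $674 = $7,690.4896
Total = $7,690.4896 + $224 = $7,914.4896

$7,914.49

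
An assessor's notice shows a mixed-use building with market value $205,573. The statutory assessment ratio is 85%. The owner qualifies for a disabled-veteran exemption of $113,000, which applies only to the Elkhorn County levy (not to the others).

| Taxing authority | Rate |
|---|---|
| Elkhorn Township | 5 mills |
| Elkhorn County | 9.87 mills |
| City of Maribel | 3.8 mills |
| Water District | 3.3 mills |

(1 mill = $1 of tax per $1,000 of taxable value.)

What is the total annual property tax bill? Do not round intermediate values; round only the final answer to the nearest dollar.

$2,724

Assessed value = $205,573 × 0.85 = $174,737.05
Elkhorn Township: $174,737.05 × 0.005 = $873.68525
Elkhorn County: ($174,737.05 − $113,000) × 0.00987 = $61,737.05 × 0.00987 = $609.3446835
City of Maribel: $174,737.05 × 0.0038 = $664.00079
Water District: $174,737.05 × 0.0033 = $576.632265
Total = $2,723.6629885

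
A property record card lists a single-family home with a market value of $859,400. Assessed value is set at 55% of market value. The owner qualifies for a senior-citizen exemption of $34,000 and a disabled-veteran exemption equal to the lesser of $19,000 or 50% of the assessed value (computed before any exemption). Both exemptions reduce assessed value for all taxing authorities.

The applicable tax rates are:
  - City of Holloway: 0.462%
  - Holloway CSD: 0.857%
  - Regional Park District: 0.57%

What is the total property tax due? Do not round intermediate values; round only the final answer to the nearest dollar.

Assessed value = $859,400 × 0.55 = $472,670
Disabled-veteran exemption = min($19,000, 50% × $472,670) = min($19,000, $236,335) = $19,000 (dollar cap binds)
Taxable value = $472,670 − $34,000 − $19,000 = $419,670
City of Holloway: $419,670 × 0.00462 = $1,938.8754
Holloway CSD: $419,670 × 0.00857 = $3,596.5719
Regional Park District: $419,670 × 0.0057 = $2,392.119
Total = $7,927.5663

$7,928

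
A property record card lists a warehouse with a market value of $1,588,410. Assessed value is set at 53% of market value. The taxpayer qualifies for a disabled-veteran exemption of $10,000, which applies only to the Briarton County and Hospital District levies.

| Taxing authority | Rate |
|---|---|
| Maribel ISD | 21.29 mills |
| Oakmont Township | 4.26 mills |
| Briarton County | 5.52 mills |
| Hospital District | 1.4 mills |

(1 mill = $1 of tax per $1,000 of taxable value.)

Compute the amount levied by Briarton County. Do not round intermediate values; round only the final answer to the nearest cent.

Assessed value = $1,588,410 × 0.53 = $841,857.3
Briarton County taxable value = $841,857.3 − $10,000 = $831,857.3
Briarton County levy = $831,857.3 × 0.00552 = $4,591.852296

$4,591.85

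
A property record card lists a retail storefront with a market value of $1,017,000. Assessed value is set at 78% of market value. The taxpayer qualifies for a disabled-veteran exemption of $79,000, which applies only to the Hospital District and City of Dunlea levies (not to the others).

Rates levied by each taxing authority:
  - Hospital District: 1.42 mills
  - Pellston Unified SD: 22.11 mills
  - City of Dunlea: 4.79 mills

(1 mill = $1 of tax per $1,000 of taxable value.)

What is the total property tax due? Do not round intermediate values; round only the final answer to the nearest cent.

$21,974.53

Assessed value = $1,017,000 × 0.78 = $793,260
Hospital District: ($793,260 − $79,000) × 0.00142 = $714,260 × 0.00142 = $1,014.2492
Pellston Unified SD: $793,260 × 0.02211 = $17,538.9786
City of Dunlea: ($793,260 − $79,000) × 0.00479 = $714,260 × 0.00479 = $3,421.3054
Total = $21,974.5332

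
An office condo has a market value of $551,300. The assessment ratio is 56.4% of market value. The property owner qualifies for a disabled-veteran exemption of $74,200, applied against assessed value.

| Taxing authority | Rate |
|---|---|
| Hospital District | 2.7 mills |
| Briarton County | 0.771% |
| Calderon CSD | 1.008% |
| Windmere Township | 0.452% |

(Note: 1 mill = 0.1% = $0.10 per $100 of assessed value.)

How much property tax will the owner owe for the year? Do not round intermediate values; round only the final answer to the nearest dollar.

$5,921

Assessed value = $551,300 × 0.564 = $310,933.2
Taxable value = $310,933.2 − $74,200 = $236,733.2
Hospital District: $236,733.2 × 0.0027 = $639.17964
Briarton County: $236,733.2 × 0.00771 = $1,825.212972
Calderon CSD: $236,733.2 × 0.01008 = $2,386.270656
Windmere Township: $236,733.2 × 0.00452 = $1,070.034064
Total = $5,920.697332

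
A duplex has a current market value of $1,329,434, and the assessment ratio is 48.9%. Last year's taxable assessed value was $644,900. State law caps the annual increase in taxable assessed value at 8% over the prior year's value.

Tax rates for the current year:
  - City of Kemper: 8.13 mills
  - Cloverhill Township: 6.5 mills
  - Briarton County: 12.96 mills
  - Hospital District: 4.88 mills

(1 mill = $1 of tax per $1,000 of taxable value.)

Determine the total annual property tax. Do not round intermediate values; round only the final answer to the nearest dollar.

$21,109

Uncapped assessed value = $1,329,434 × 0.489 = $650,093.226
Cap limit = $644,900 × 1.08 = $696,492
Taxable assessed value = min($650,093.226, $696,492) = $650,093.226 (cap does not bind)
City of Kemper: $650,093.226 × 0.00813 = $5,285.25792738
Cloverhill Township: $650,093.226 × 0.0065 = $4,225.605969
Briarton County: $650,093.226 × 0.01296 = $8,425.20820896
Hospital District: $650,093.226 × 0.00488 = $3,172.45494288
Total = $21,108.52704822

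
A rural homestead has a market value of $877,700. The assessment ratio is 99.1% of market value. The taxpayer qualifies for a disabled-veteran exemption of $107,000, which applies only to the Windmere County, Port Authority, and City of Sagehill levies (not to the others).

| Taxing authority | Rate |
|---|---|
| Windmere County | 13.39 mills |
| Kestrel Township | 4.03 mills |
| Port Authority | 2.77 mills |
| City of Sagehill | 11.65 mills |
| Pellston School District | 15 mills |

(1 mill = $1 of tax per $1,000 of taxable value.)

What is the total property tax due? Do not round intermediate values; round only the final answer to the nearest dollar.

$37,766

Assessed value = $877,700 × 0.991 = $869,800.7
Windmere County: ($869,800.7 − $107,000) × 0.01339 = $762,800.7 × 0.01339 = $10,213.901373
Kestrel Township: $869,800.7 × 0.00403 = $3,505.296821
Port Authority: ($869,800.7 − $107,000) × 0.00277 = $762,800.7 × 0.00277 = $2,112.957939
City of Sagehill: ($869,800.7 − $107,000) × 0.01165 = $762,800.7 × 0.01165 = $8,886.628155
Pellston School District: $869,800.7 × 0.015 = $13,047.0105
Total = $37,765.794788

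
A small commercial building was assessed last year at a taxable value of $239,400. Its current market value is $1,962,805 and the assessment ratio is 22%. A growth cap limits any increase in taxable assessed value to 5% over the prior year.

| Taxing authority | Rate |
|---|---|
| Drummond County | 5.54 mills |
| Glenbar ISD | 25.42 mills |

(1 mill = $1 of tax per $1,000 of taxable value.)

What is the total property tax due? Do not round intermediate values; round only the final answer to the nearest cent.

Uncapped assessed value = $1,962,805 × 0.22 = $431,817.1
Cap limit = $239,400 × 1.05 = $251,370
Taxable assessed value = min($431,817.1, $251,370) = $251,370 (cap binds)
Drummond County: $251,370 × 0.00554 = $1,392.5898
Glenbar ISD: $251,370 × 0.02542 = $6,389.8254
Total = $7,782.4152

$7,782.42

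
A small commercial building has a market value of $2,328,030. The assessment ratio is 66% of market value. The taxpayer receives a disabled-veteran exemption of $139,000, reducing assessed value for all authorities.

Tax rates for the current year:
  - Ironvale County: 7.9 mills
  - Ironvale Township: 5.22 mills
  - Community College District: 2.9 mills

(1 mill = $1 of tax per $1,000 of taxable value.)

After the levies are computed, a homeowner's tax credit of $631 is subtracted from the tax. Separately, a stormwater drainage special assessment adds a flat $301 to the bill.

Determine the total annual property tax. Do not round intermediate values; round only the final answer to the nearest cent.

$22,057.95

Assessed value = $2,328,030 × 0.66 = $1,536,499.8
Taxable value = $1,536,499.8 − $139,000 = $1,397,499.8
Ironvale County: $1,397,499.8 × 0.0079 = $11,040.24842
Ironvale Township: $1,397,499.8 × 0.00522 = $7,294.948956
Community College District: $1,397,499.8 × 0.0029 = $4,052.74942
Levies subtotal = $22,387.946796
After credit = $22,387.946796 − $631 = $21,756.946796
Total = $21,756.946796 + $301 = $22,057.946796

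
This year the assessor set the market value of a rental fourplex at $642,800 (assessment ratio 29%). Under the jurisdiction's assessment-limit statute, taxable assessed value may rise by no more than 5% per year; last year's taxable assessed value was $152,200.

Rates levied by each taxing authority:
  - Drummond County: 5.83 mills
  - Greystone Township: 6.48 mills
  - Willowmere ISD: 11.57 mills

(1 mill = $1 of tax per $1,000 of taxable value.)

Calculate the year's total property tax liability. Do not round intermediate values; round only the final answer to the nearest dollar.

Uncapped assessed value = $642,800 × 0.29 = $186,412
Cap limit = $152,200 × 1.05 = $159,810
Taxable assessed value = min($186,412, $159,810) = $159,810 (cap binds)
Drummond County: $159,810 × 0.00583 = $931.6923
Greystone Township: $159,810 × 0.00648 = $1,035.5688
Willowmere ISD: $159,810 × 0.01157 = $1,849.0017
Total = $3,816.2628

$3,816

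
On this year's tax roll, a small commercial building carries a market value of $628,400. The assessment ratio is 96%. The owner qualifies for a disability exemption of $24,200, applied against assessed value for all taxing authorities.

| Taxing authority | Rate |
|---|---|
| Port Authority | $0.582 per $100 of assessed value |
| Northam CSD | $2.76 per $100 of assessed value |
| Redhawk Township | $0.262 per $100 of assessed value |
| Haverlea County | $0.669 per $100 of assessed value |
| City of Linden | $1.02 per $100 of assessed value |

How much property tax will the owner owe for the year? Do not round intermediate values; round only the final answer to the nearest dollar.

$30,650

Assessed value = $628,400 × 0.96 = $603,264
Taxable value = $603,264 − $24,200 = $579,064
Port Authority: $579,064 × 0.00582 = $3,370.15248
Northam CSD: $579,064 × 0.0276 = $15,982.1664
Redhawk Township: $579,064 × 0.00262 = $1,517.14768
Haverlea County: $579,064 × 0.00669 = $3,873.93816
City of Linden: $579,064 × 0.0102 = $5,906.4528
Total = $3,370.15248 + $15,982.1664 + $1,517.14768 + $3,873.93816 + $5,906.4528 = $30,649.85752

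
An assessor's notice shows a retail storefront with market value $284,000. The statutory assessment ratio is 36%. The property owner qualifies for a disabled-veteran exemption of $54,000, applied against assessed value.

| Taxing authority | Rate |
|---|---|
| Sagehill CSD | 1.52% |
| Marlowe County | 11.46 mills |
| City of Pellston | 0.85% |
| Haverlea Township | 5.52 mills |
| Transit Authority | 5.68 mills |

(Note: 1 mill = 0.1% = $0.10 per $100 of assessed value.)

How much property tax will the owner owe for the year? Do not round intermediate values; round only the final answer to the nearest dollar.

Assessed value = $284,000 × 0.36 = $102,240
Taxable value = $102,240 − $54,000 = $48,240
Sagehill CSD: $48,240 × 0.0152 = $733.248
Marlowe County: $48,240 × 0.01146 = $552.8304
City of Pellston: $48,240 × 0.0085 = $410.04
Haverlea Township: $48,240 × 0.00552 = $266.2848
Transit Authority: $48,240 × 0.00568 = $274.0032
Total = $2,236.4064

$2,236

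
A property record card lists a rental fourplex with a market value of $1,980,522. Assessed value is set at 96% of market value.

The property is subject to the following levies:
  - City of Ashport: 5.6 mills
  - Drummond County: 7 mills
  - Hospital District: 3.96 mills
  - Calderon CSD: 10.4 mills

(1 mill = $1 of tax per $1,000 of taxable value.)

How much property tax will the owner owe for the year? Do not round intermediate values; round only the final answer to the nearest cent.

$51,259.08

Assessed value = $1,980,522 × 0.96 = $1,901,301.12
City of Ashport: $1,901,301.12 × 0.0056 = $10,647.286272
Drummond County: $1,901,301.12 × 0.007 = $13,309.10784
Hospital District: $1,901,301.12 × 0.00396 = $7,529.1524352
Calderon CSD: $1,901,301.12 × 0.0104 = $19,773.531648
Total = $10,647.286272 + $13,309.10784 + $7,529.1524352 + $19,773.531648 = $51,259.0781952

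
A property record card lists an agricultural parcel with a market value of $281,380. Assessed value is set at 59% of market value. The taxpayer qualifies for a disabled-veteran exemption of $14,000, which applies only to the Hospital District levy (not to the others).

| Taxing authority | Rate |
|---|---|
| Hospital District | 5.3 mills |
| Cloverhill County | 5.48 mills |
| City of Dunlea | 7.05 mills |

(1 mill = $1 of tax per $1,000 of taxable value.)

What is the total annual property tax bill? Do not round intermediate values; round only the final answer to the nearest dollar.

$2,886

Assessed value = $281,380 × 0.59 = $166,014.2
Hospital District: ($166,014.2 − $14,000) × 0.0053 = $152,014.2 × 0.0053 = $805.67526
Cloverhill County: $166,014.2 × 0.00548 = $909.757816
City of Dunlea: $166,014.2 × 0.00705 = $1,170.40011
Total = $2,885.833186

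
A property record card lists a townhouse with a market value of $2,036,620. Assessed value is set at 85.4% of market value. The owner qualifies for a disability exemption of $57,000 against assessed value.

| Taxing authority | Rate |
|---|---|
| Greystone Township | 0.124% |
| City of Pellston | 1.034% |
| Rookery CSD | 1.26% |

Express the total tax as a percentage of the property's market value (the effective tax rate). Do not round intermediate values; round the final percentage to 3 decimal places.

Assessed value = $2,036,620 × 0.854 = $1,739,273.48
Taxable value = $1,739,273.48 − $57,000 = $1,682,273.48
Greystone Township: $1,682,273.48 × 0.00124 = $2,086.0191152
City of Pellston: $1,682,273.48 × 0.01034 = $17,394.7077832
Rookery CSD: $1,682,273.48 × 0.0126 = $21,196.645848
Total tax = $40,677.3727464
Effective rate = $40,677.3727464 ÷ $2,036,620 = 1.997% of market value

1.997%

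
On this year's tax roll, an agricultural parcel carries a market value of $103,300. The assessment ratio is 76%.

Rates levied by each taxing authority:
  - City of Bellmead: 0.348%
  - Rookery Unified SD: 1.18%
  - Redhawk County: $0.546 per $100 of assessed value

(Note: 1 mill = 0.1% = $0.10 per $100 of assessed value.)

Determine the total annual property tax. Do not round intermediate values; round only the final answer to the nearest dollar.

Assessed value = $103,300 × 0.76 = $78,508
City of Bellmead: $78,508 × 0.00348 = $273.20784
Rookery Unified SD: $78,508 × 0.0118 = $926.3944
Redhawk County: $78,508 × 0.00546 = $428.65368
Total = $1,628.25592

$1,628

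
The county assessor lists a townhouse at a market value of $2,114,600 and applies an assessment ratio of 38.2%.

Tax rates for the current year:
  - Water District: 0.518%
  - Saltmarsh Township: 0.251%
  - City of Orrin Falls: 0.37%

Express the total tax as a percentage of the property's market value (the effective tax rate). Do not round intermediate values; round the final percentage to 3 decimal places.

Assessed value = $2,114,600 × 0.382 = $807,777.2
Water District: $807,777.2 × 0.00518 = $4,184.285896
Saltmarsh Township: $807,777.2 × 0.00251 = $2,027.520772
City of Orrin Falls: $807,777.2 × 0.0037 = $2,988.77564
Total tax = $9,200.582308
Effective rate = $9,200.582308 ÷ $2,114,600 = 0.435% of market value

0.435%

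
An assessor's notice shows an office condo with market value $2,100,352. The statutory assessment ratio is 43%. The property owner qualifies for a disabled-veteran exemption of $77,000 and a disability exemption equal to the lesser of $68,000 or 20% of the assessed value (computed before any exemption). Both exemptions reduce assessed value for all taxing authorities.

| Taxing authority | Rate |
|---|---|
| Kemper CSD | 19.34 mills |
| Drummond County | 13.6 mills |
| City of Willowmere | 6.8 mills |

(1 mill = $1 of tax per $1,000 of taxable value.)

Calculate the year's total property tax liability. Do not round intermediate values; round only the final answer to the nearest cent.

Assessed value = $2,100,352 × 0.43 = $903,151.36
Disability exemption = min($68,000, 20% × $903,151.36) = min($68,000, $180,630.272) = $68,000 (dollar cap binds)
Taxable value = $903,151.36 − $77,000 − $68,000 = $758,151.36
Kemper CSD: $758,151.36 × 0.01934 = $14,662.6473024
Drummond County: $758,151.36 × 0.0136 = $10,310.858496
City of Willowmere: $758,151.36 × 0.0068 = $5,155.429248
Total = $30,128.9350464

$30,128.94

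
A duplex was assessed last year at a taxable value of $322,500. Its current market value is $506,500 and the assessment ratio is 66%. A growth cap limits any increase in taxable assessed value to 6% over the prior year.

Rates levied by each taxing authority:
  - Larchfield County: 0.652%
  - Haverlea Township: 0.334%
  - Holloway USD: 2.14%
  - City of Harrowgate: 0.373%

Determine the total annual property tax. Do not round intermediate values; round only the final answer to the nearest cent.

$11,696.81

Uncapped assessed value = $506,500 × 0.66 = $334,290
Cap limit = $322,500 × 1.06 = $341,850
Taxable assessed value = min($334,290, $341,850) = $334,290 (cap does not bind)
Larchfield County: $334,290 × 0.00652 = $2,179.5708
Haverlea Township: $334,290 × 0.00334 = $1,116.5286
Holloway USD: $334,290 × 0.0214 = $7,153.806
City of Harrowgate: $334,290 × 0.00373 = $1,246.9017
Total = $11,696.8071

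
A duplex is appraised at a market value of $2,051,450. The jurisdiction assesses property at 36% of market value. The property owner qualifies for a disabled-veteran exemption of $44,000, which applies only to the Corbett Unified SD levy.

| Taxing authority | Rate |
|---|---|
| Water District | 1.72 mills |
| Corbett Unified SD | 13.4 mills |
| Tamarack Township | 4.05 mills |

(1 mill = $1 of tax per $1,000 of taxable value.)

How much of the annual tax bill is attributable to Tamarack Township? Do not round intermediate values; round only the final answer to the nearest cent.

Assessed value = $2,051,450 × 0.36 = $738,522
Tamarack Township taxable value = $738,522 (exemption does not apply)
Tamarack Township levy = $738,522 × 0.00405 = $2,991.0141

$2,991.01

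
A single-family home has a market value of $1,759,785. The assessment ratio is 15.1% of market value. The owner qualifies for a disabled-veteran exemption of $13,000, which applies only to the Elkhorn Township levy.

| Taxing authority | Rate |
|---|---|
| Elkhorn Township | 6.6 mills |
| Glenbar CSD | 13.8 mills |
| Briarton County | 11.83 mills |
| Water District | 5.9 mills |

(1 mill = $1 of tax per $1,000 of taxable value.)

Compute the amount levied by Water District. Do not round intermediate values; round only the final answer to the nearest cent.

Assessed value = $1,759,785 × 0.151 = $265,727.535
Water District taxable value = $265,727.535 (exemption does not apply)
Water District levy = $265,727.535 × 0.0059 = $1,567.7924565

$1,567.79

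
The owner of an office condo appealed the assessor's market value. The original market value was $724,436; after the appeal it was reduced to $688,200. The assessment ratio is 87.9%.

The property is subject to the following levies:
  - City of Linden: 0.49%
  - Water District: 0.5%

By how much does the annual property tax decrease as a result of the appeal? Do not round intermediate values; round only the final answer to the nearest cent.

$315.33

Old assessed value = $724,436 × 0.879 = $636,779.244
New assessed value = $688,200 × 0.879 = $604,927.8
Combined rate = 0.0049 + 0.005 = 0.0099
Old tax = $636,779.244 × 0.0099 = $6,304.1145156
New tax = $604,927.8 × 0.0099 = $5,988.78522
Reduction = $6,304.1145156 − $5,988.78522 = $315.3292956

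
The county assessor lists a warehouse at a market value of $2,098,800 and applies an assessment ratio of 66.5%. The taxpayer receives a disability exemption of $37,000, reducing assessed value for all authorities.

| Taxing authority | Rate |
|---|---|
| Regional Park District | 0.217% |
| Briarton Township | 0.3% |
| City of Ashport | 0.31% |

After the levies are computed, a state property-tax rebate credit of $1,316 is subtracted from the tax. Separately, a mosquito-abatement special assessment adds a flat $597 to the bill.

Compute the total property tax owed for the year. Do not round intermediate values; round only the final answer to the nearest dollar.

Assessed value = $2,098,800 × 0.665 = $1,395,702
Taxable value = $1,395,702 − $37,000 = $1,358,702
Regional Park District: $1,358,702 × 0.00217 = $2,948.38334
Briarton Township: $1,358,702 × 0.003 = $4,076.106
City of Ashport: $1,358,702 × 0.0031 = $4,211.9762
Levies subtotal = $11,236.46554
After credit = $11,236.46554 − $1,316 = $9,920.46554
Total = $9,920.46554 + $597 = $10,517.46554

$10,517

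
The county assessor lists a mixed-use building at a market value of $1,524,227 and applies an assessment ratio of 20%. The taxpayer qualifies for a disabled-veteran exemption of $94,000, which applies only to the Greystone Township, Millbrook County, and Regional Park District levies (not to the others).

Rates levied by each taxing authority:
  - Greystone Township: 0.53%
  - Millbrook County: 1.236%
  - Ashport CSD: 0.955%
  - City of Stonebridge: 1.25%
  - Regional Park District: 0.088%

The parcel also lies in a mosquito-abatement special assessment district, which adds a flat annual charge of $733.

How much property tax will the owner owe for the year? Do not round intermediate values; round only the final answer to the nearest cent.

$11,363.91

Assessed value = $1,524,227 × 0.2 = $304,845.4
Greystone Township: ($304,845.4 − $94,000) × 0.0053 = $210,845.4 × 0.0053 = $1,117.48062
Millbrook County: ($304,845.4 − $94,000) × 0.01236 = $210,845.4 × 0.01236 = $2,606.049144
Ashport CSD: $304,845.4 × 0.00955 = $2,911.27357
City of Stonebridge: $304,845.4 × 0.0125 = $3,810.5675
Regional Park District: ($304,845.4 − $94,000) × 0.00088 = $210,845.4 × 0.00088 = $185.543952
Levies subtotal = $10,630.914786
Total = $10,630.914786 + $733 = $11,363.914786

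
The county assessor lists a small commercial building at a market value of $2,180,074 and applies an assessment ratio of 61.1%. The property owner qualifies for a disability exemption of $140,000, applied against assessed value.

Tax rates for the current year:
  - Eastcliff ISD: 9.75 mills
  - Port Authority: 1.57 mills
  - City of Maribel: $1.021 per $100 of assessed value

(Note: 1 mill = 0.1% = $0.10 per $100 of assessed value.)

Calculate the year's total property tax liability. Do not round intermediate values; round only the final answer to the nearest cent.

$25,664.30

Assessed value = $2,180,074 × 0.611 = $1,332,025.214
Taxable value = $1,332,025.214 − $140,000 = $1,192,025.214
Eastcliff ISD: $1,192,025.214 × 0.00975 = $11,622.2458365
Port Authority: $1,192,025.214 × 0.00157 = $1,871.47958598
City of Maribel: $1,192,025.214 × 0.01021 = $12,170.57743494
Total = $25,664.30285742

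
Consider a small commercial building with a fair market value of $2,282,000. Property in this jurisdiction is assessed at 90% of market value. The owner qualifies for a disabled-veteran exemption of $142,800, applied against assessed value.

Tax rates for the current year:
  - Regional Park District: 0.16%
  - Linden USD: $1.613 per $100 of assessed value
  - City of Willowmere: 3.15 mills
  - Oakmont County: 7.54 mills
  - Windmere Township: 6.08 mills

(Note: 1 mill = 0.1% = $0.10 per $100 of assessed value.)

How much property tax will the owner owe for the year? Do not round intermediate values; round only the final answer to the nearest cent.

Assessed value = $2,282,000 × 0.9 = $2,053,800
Taxable value = $2,053,800 − $142,800 = $1,911,000
Regional Park District: $1,911,000 × 0.0016 = $3,057.6
Linden USD: $1,911,000 × 0.01613 = $30,824.43
City of Willowmere: $1,911,000 × 0.00315 = $6,019.65
Oakmont County: $1,911,000 × 0.00754 = $14,408.94
Windmere Township: $1,911,000 × 0.00608 = $11,618.88
Total = $65,929.5

$65,929.50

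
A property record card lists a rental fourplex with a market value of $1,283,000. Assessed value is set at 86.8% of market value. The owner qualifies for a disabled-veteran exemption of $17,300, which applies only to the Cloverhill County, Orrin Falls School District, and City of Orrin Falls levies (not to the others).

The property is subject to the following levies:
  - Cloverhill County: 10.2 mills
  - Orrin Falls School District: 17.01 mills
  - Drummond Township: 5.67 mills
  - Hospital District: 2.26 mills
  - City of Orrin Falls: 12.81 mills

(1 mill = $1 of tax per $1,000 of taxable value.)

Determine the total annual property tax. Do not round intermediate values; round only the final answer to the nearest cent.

$52,706.88

Assessed value = $1,283,000 × 0.868 = $1,113,644
Cloverhill County: ($1,113,644 − $17,300) × 0.0102 = $1,096,344 × 0.0102 = $11,182.7088
Orrin Falls School District: ($1,113,644 − $17,300) × 0.01701 = $1,096,344 × 0.01701 = $18,648.81144
Drummond Township: $1,113,644 × 0.00567 = $6,314.36148
Hospital District: $1,113,644 × 0.00226 = $2,516.83544
City of Orrin Falls: ($1,113,644 − $17,300) × 0.01281 = $1,096,344 × 0.01281 = $14,044.16664
Total = $52,706.8838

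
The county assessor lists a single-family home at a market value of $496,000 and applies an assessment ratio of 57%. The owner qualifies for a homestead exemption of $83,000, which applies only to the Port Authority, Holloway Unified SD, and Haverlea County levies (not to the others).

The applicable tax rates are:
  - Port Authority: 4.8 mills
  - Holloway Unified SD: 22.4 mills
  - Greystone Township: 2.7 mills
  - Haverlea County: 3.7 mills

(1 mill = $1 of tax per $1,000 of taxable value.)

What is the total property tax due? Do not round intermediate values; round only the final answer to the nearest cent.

$6,934.69

Assessed value = $496,000 × 0.57 = $282,720
Port Authority: ($282,720 − $83,000) × 0.0048 = $199,720 × 0.0048 = $958.656
Holloway Unified SD: ($282,720 − $83,000) × 0.0224 = $199,720 × 0.0224 = $4,473.728
Greystone Township: $282,720 × 0.0027 = $763.344
Haverlea County: ($282,720 − $83,000) × 0.0037 = $199,720 × 0.0037 = $738.964
Total = $6,934.692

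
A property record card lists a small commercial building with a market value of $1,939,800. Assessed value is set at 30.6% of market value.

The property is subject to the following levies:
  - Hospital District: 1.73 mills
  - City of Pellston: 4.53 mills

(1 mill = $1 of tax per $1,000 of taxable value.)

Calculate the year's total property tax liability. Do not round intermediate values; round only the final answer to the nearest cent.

$3,715.80

Assessed value = $1,939,800 × 0.306 = $593,578.8
Hospital District: $593,578.8 × 0.00173 = $1,026.891324
City of Pellston: $593,578.8 × 0.00453 = $2,688.911964
Total = $1,026.891324 + $2,688.911964 = $3,715.803288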